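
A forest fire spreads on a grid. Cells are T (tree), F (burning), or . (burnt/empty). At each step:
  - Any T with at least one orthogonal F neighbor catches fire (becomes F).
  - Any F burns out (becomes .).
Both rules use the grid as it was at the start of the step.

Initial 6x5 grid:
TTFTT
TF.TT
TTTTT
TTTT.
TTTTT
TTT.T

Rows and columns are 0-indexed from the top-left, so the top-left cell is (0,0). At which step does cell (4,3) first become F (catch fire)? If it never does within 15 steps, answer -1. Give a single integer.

Step 1: cell (4,3)='T' (+4 fires, +2 burnt)
Step 2: cell (4,3)='T' (+6 fires, +4 burnt)
Step 3: cell (4,3)='T' (+5 fires, +6 burnt)
Step 4: cell (4,3)='T' (+5 fires, +5 burnt)
Step 5: cell (4,3)='F' (+3 fires, +5 burnt)
  -> target ignites at step 5
Step 6: cell (4,3)='.' (+1 fires, +3 burnt)
Step 7: cell (4,3)='.' (+1 fires, +1 burnt)
Step 8: cell (4,3)='.' (+0 fires, +1 burnt)
  fire out at step 8

5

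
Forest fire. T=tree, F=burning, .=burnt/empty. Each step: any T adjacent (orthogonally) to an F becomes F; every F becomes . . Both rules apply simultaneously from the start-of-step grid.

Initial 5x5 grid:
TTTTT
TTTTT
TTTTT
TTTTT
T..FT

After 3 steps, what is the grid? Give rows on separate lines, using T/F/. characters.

Step 1: 2 trees catch fire, 1 burn out
  TTTTT
  TTTTT
  TTTTT
  TTTFT
  T...F
Step 2: 3 trees catch fire, 2 burn out
  TTTTT
  TTTTT
  TTTFT
  TTF.F
  T....
Step 3: 4 trees catch fire, 3 burn out
  TTTTT
  TTTFT
  TTF.F
  TF...
  T....

TTTTT
TTTFT
TTF.F
TF...
T....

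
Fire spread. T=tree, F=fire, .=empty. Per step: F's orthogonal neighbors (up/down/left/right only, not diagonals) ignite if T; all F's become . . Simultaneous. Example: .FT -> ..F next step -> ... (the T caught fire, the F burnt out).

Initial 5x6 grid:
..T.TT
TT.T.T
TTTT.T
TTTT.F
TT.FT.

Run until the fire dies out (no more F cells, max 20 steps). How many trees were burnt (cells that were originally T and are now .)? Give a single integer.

Step 1: +3 fires, +2 burnt (F count now 3)
Step 2: +3 fires, +3 burnt (F count now 3)
Step 3: +4 fires, +3 burnt (F count now 4)
Step 4: +4 fires, +4 burnt (F count now 4)
Step 5: +3 fires, +4 burnt (F count now 3)
Step 6: +1 fires, +3 burnt (F count now 1)
Step 7: +0 fires, +1 burnt (F count now 0)
Fire out after step 7
Initially T: 19, now '.': 29
Total burnt (originally-T cells now '.'): 18

Answer: 18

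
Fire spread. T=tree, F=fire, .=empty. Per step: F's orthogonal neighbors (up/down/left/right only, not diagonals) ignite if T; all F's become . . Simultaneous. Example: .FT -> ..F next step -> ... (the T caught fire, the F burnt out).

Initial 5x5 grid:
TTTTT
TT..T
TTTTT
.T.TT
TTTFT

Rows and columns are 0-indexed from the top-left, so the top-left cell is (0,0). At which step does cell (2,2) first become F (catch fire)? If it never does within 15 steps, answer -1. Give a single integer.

Step 1: cell (2,2)='T' (+3 fires, +1 burnt)
Step 2: cell (2,2)='T' (+3 fires, +3 burnt)
Step 3: cell (2,2)='F' (+4 fires, +3 burnt)
  -> target ignites at step 3
Step 4: cell (2,2)='.' (+2 fires, +4 burnt)
Step 5: cell (2,2)='.' (+3 fires, +2 burnt)
Step 6: cell (2,2)='.' (+3 fires, +3 burnt)
Step 7: cell (2,2)='.' (+2 fires, +3 burnt)
Step 8: cell (2,2)='.' (+0 fires, +2 burnt)
  fire out at step 8

3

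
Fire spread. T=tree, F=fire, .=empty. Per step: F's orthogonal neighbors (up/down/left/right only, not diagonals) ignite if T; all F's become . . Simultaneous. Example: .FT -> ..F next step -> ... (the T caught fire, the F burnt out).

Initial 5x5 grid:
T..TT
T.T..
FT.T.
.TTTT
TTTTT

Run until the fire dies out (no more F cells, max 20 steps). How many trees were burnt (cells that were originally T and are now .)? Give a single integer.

Answer: 13

Derivation:
Step 1: +2 fires, +1 burnt (F count now 2)
Step 2: +2 fires, +2 burnt (F count now 2)
Step 3: +2 fires, +2 burnt (F count now 2)
Step 4: +3 fires, +2 burnt (F count now 3)
Step 5: +3 fires, +3 burnt (F count now 3)
Step 6: +1 fires, +3 burnt (F count now 1)
Step 7: +0 fires, +1 burnt (F count now 0)
Fire out after step 7
Initially T: 16, now '.': 22
Total burnt (originally-T cells now '.'): 13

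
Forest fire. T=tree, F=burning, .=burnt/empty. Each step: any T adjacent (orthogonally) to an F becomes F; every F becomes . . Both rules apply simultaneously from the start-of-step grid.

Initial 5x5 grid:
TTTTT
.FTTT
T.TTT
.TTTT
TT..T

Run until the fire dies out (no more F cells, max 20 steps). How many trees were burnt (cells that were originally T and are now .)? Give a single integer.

Answer: 18

Derivation:
Step 1: +2 fires, +1 burnt (F count now 2)
Step 2: +4 fires, +2 burnt (F count now 4)
Step 3: +4 fires, +4 burnt (F count now 4)
Step 4: +4 fires, +4 burnt (F count now 4)
Step 5: +2 fires, +4 burnt (F count now 2)
Step 6: +2 fires, +2 burnt (F count now 2)
Step 7: +0 fires, +2 burnt (F count now 0)
Fire out after step 7
Initially T: 19, now '.': 24
Total burnt (originally-T cells now '.'): 18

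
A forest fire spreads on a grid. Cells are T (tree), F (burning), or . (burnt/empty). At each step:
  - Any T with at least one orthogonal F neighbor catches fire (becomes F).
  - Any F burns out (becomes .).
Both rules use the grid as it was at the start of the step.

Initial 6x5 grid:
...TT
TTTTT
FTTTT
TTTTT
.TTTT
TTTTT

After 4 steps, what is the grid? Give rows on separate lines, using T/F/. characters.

Step 1: 3 trees catch fire, 1 burn out
  ...TT
  FTTTT
  .FTTT
  FTTTT
  .TTTT
  TTTTT
Step 2: 3 trees catch fire, 3 burn out
  ...TT
  .FTTT
  ..FTT
  .FTTT
  .TTTT
  TTTTT
Step 3: 4 trees catch fire, 3 burn out
  ...TT
  ..FTT
  ...FT
  ..FTT
  .FTTT
  TTTTT
Step 4: 5 trees catch fire, 4 burn out
  ...TT
  ...FT
  ....F
  ...FT
  ..FTT
  TFTTT

...TT
...FT
....F
...FT
..FTT
TFTTT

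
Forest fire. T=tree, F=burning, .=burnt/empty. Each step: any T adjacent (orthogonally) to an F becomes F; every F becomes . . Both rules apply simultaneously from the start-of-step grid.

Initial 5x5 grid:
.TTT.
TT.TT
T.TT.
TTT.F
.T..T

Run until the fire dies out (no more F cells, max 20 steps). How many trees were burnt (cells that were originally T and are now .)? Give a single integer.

Step 1: +1 fires, +1 burnt (F count now 1)
Step 2: +0 fires, +1 burnt (F count now 0)
Fire out after step 2
Initially T: 15, now '.': 11
Total burnt (originally-T cells now '.'): 1

Answer: 1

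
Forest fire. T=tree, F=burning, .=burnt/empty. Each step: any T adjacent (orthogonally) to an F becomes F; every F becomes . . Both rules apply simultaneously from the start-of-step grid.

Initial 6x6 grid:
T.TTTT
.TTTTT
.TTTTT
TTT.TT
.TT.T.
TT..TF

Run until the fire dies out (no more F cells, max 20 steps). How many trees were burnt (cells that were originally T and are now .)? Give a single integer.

Step 1: +1 fires, +1 burnt (F count now 1)
Step 2: +1 fires, +1 burnt (F count now 1)
Step 3: +1 fires, +1 burnt (F count now 1)
Step 4: +2 fires, +1 burnt (F count now 2)
Step 5: +3 fires, +2 burnt (F count now 3)
Step 6: +4 fires, +3 burnt (F count now 4)
Step 7: +5 fires, +4 burnt (F count now 5)
Step 8: +4 fires, +5 burnt (F count now 4)
Step 9: +2 fires, +4 burnt (F count now 2)
Step 10: +1 fires, +2 burnt (F count now 1)
Step 11: +1 fires, +1 burnt (F count now 1)
Step 12: +0 fires, +1 burnt (F count now 0)
Fire out after step 12
Initially T: 26, now '.': 35
Total burnt (originally-T cells now '.'): 25

Answer: 25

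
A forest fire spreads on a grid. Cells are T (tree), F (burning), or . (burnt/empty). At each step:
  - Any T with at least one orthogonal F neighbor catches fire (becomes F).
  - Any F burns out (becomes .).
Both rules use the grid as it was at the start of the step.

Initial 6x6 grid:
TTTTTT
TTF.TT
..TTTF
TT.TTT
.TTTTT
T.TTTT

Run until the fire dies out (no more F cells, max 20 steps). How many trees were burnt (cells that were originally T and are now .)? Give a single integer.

Step 1: +6 fires, +2 burnt (F count now 6)
Step 2: +8 fires, +6 burnt (F count now 8)
Step 3: +5 fires, +8 burnt (F count now 5)
Step 4: +2 fires, +5 burnt (F count now 2)
Step 5: +2 fires, +2 burnt (F count now 2)
Step 6: +2 fires, +2 burnt (F count now 2)
Step 7: +1 fires, +2 burnt (F count now 1)
Step 8: +1 fires, +1 burnt (F count now 1)
Step 9: +0 fires, +1 burnt (F count now 0)
Fire out after step 9
Initially T: 28, now '.': 35
Total burnt (originally-T cells now '.'): 27

Answer: 27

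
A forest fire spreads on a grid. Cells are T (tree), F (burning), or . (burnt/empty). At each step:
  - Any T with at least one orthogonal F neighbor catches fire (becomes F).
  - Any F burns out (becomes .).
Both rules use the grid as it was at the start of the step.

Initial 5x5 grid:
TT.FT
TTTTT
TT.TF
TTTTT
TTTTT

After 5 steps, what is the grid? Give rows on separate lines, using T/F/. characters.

Step 1: 5 trees catch fire, 2 burn out
  TT..F
  TTTFF
  TT.F.
  TTTTF
  TTTTT
Step 2: 3 trees catch fire, 5 burn out
  TT...
  TTF..
  TT...
  TTTF.
  TTTTF
Step 3: 3 trees catch fire, 3 burn out
  TT...
  TF...
  TT...
  TTF..
  TTTF.
Step 4: 5 trees catch fire, 3 burn out
  TF...
  F....
  TF...
  TF...
  TTF..
Step 5: 4 trees catch fire, 5 burn out
  F....
  .....
  F....
  F....
  TF...

F....
.....
F....
F....
TF...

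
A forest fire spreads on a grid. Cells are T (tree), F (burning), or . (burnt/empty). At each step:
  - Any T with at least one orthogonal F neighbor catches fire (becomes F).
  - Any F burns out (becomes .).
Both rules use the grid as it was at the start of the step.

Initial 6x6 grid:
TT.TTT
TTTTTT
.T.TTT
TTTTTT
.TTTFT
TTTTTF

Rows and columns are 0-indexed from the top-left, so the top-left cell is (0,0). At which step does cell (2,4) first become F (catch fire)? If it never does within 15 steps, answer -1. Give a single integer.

Step 1: cell (2,4)='T' (+4 fires, +2 burnt)
Step 2: cell (2,4)='F' (+5 fires, +4 burnt)
  -> target ignites at step 2
Step 3: cell (2,4)='.' (+6 fires, +5 burnt)
Step 4: cell (2,4)='.' (+5 fires, +6 burnt)
Step 5: cell (2,4)='.' (+6 fires, +5 burnt)
Step 6: cell (2,4)='.' (+1 fires, +6 burnt)
Step 7: cell (2,4)='.' (+2 fires, +1 burnt)
Step 8: cell (2,4)='.' (+1 fires, +2 burnt)
Step 9: cell (2,4)='.' (+0 fires, +1 burnt)
  fire out at step 9

2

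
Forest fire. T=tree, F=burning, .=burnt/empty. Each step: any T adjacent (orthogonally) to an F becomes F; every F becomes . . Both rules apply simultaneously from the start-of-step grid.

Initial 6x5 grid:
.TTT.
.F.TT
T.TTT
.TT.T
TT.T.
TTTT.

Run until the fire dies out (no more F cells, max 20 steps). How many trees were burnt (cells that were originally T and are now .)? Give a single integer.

Step 1: +1 fires, +1 burnt (F count now 1)
Step 2: +1 fires, +1 burnt (F count now 1)
Step 3: +1 fires, +1 burnt (F count now 1)
Step 4: +1 fires, +1 burnt (F count now 1)
Step 5: +2 fires, +1 burnt (F count now 2)
Step 6: +2 fires, +2 burnt (F count now 2)
Step 7: +2 fires, +2 burnt (F count now 2)
Step 8: +1 fires, +2 burnt (F count now 1)
Step 9: +1 fires, +1 burnt (F count now 1)
Step 10: +2 fires, +1 burnt (F count now 2)
Step 11: +2 fires, +2 burnt (F count now 2)
Step 12: +1 fires, +2 burnt (F count now 1)
Step 13: +1 fires, +1 burnt (F count now 1)
Step 14: +0 fires, +1 burnt (F count now 0)
Fire out after step 14
Initially T: 19, now '.': 29
Total burnt (originally-T cells now '.'): 18

Answer: 18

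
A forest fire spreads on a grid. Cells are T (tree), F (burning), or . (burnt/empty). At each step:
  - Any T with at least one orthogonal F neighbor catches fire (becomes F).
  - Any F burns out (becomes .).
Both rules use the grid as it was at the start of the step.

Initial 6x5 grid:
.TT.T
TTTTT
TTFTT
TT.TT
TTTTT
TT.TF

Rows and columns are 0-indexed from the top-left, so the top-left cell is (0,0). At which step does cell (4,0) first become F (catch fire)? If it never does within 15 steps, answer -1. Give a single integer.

Step 1: cell (4,0)='T' (+5 fires, +2 burnt)
Step 2: cell (4,0)='T' (+9 fires, +5 burnt)
Step 3: cell (4,0)='T' (+6 fires, +9 burnt)
Step 4: cell (4,0)='F' (+3 fires, +6 burnt)
  -> target ignites at step 4
Step 5: cell (4,0)='.' (+1 fires, +3 burnt)
Step 6: cell (4,0)='.' (+0 fires, +1 burnt)
  fire out at step 6

4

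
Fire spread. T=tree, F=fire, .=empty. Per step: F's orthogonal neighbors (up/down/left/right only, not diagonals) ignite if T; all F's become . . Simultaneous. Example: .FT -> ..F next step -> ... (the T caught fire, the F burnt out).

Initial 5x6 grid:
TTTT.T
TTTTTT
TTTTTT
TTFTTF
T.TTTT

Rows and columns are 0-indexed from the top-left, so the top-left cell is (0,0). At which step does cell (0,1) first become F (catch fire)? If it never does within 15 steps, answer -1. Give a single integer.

Step 1: cell (0,1)='T' (+7 fires, +2 burnt)
Step 2: cell (0,1)='T' (+8 fires, +7 burnt)
Step 3: cell (0,1)='T' (+7 fires, +8 burnt)
Step 4: cell (0,1)='F' (+3 fires, +7 burnt)
  -> target ignites at step 4
Step 5: cell (0,1)='.' (+1 fires, +3 burnt)
Step 6: cell (0,1)='.' (+0 fires, +1 burnt)
  fire out at step 6

4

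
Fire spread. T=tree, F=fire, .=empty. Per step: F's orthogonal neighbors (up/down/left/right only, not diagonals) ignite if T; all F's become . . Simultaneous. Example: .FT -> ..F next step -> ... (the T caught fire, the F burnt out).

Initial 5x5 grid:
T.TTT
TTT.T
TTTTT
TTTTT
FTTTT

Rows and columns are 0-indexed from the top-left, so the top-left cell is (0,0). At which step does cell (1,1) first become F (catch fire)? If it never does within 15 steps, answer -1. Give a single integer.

Step 1: cell (1,1)='T' (+2 fires, +1 burnt)
Step 2: cell (1,1)='T' (+3 fires, +2 burnt)
Step 3: cell (1,1)='T' (+4 fires, +3 burnt)
Step 4: cell (1,1)='F' (+5 fires, +4 burnt)
  -> target ignites at step 4
Step 5: cell (1,1)='.' (+3 fires, +5 burnt)
Step 6: cell (1,1)='.' (+2 fires, +3 burnt)
Step 7: cell (1,1)='.' (+2 fires, +2 burnt)
Step 8: cell (1,1)='.' (+1 fires, +2 burnt)
Step 9: cell (1,1)='.' (+0 fires, +1 burnt)
  fire out at step 9

4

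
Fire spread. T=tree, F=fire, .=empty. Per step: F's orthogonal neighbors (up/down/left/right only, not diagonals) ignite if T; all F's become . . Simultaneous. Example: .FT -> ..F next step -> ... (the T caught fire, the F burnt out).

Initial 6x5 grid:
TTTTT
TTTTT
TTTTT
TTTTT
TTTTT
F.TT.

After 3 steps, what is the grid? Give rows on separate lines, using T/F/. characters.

Step 1: 1 trees catch fire, 1 burn out
  TTTTT
  TTTTT
  TTTTT
  TTTTT
  FTTTT
  ..TT.
Step 2: 2 trees catch fire, 1 burn out
  TTTTT
  TTTTT
  TTTTT
  FTTTT
  .FTTT
  ..TT.
Step 3: 3 trees catch fire, 2 burn out
  TTTTT
  TTTTT
  FTTTT
  .FTTT
  ..FTT
  ..TT.

TTTTT
TTTTT
FTTTT
.FTTT
..FTT
..TT.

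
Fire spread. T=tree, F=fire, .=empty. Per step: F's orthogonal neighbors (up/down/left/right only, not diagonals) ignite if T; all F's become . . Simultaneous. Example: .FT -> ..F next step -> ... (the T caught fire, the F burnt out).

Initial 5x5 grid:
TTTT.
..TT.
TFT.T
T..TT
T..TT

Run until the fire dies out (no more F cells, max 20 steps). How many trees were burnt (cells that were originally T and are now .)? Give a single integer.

Answer: 10

Derivation:
Step 1: +2 fires, +1 burnt (F count now 2)
Step 2: +2 fires, +2 burnt (F count now 2)
Step 3: +3 fires, +2 burnt (F count now 3)
Step 4: +2 fires, +3 burnt (F count now 2)
Step 5: +1 fires, +2 burnt (F count now 1)
Step 6: +0 fires, +1 burnt (F count now 0)
Fire out after step 6
Initially T: 15, now '.': 20
Total burnt (originally-T cells now '.'): 10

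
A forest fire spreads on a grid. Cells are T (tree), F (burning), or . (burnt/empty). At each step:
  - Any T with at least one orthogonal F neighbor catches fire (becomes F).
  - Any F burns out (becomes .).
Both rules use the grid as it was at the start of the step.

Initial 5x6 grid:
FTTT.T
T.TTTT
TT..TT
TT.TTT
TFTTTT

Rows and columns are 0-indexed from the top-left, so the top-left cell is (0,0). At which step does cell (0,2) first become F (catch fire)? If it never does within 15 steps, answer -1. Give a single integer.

Step 1: cell (0,2)='T' (+5 fires, +2 burnt)
Step 2: cell (0,2)='F' (+5 fires, +5 burnt)
  -> target ignites at step 2
Step 3: cell (0,2)='.' (+4 fires, +5 burnt)
Step 4: cell (0,2)='.' (+3 fires, +4 burnt)
Step 5: cell (0,2)='.' (+3 fires, +3 burnt)
Step 6: cell (0,2)='.' (+2 fires, +3 burnt)
Step 7: cell (0,2)='.' (+1 fires, +2 burnt)
Step 8: cell (0,2)='.' (+0 fires, +1 burnt)
  fire out at step 8

2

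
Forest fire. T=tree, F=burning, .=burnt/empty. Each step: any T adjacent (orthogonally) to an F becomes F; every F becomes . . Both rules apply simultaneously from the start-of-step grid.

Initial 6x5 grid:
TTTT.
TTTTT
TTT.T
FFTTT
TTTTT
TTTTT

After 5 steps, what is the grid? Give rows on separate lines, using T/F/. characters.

Step 1: 5 trees catch fire, 2 burn out
  TTTT.
  TTTTT
  FFT.T
  ..FTT
  FFTTT
  TTTTT
Step 2: 7 trees catch fire, 5 burn out
  TTTT.
  FFTTT
  ..F.T
  ...FT
  ..FTT
  FFTTT
Step 3: 6 trees catch fire, 7 burn out
  FFTT.
  ..FTT
  ....T
  ....F
  ...FT
  ..FTT
Step 4: 5 trees catch fire, 6 burn out
  ..FT.
  ...FT
  ....F
  .....
  ....F
  ...FT
Step 5: 3 trees catch fire, 5 burn out
  ...F.
  ....F
  .....
  .....
  .....
  ....F

...F.
....F
.....
.....
.....
....F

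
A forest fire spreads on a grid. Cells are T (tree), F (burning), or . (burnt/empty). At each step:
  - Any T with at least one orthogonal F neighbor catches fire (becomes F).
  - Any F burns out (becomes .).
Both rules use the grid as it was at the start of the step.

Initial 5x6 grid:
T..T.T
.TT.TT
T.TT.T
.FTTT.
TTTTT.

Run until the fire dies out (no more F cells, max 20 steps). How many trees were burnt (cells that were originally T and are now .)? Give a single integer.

Step 1: +2 fires, +1 burnt (F count now 2)
Step 2: +4 fires, +2 burnt (F count now 4)
Step 3: +4 fires, +4 burnt (F count now 4)
Step 4: +2 fires, +4 burnt (F count now 2)
Step 5: +0 fires, +2 burnt (F count now 0)
Fire out after step 5
Initially T: 19, now '.': 23
Total burnt (originally-T cells now '.'): 12

Answer: 12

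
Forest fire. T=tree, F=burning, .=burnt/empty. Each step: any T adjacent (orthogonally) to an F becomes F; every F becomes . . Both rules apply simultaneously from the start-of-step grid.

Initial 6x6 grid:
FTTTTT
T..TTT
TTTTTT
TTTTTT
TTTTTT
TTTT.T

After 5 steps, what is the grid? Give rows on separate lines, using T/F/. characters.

Step 1: 2 trees catch fire, 1 burn out
  .FTTTT
  F..TTT
  TTTTTT
  TTTTTT
  TTTTTT
  TTTT.T
Step 2: 2 trees catch fire, 2 burn out
  ..FTTT
  ...TTT
  FTTTTT
  TTTTTT
  TTTTTT
  TTTT.T
Step 3: 3 trees catch fire, 2 burn out
  ...FTT
  ...TTT
  .FTTTT
  FTTTTT
  TTTTTT
  TTTT.T
Step 4: 5 trees catch fire, 3 burn out
  ....FT
  ...FTT
  ..FTTT
  .FTTTT
  FTTTTT
  TTTT.T
Step 5: 6 trees catch fire, 5 burn out
  .....F
  ....FT
  ...FTT
  ..FTTT
  .FTTTT
  FTTT.T

.....F
....FT
...FTT
..FTTT
.FTTTT
FTTT.T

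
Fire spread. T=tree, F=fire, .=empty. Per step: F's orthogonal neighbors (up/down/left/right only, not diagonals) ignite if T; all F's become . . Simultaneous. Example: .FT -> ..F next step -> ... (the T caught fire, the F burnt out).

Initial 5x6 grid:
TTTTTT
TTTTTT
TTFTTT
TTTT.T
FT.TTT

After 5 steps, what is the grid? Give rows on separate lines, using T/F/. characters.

Step 1: 6 trees catch fire, 2 burn out
  TTTTTT
  TTFTTT
  TF.FTT
  FTFT.T
  .F.TTT
Step 2: 7 trees catch fire, 6 burn out
  TTFTTT
  TF.FTT
  F...FT
  .F.F.T
  ...TTT
Step 3: 6 trees catch fire, 7 burn out
  TF.FTT
  F...FT
  .....F
  .....T
  ...FTT
Step 4: 5 trees catch fire, 6 burn out
  F...FT
  .....F
  ......
  .....F
  ....FT
Step 5: 2 trees catch fire, 5 burn out
  .....F
  ......
  ......
  ......
  .....F

.....F
......
......
......
.....F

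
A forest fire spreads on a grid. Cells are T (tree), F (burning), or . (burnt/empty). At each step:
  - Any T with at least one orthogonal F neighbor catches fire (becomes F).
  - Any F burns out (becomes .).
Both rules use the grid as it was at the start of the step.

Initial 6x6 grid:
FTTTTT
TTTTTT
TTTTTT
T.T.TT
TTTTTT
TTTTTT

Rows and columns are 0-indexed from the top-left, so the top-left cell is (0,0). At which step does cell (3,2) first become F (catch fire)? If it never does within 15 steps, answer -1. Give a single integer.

Step 1: cell (3,2)='T' (+2 fires, +1 burnt)
Step 2: cell (3,2)='T' (+3 fires, +2 burnt)
Step 3: cell (3,2)='T' (+4 fires, +3 burnt)
Step 4: cell (3,2)='T' (+4 fires, +4 burnt)
Step 5: cell (3,2)='F' (+6 fires, +4 burnt)
  -> target ignites at step 5
Step 6: cell (3,2)='.' (+4 fires, +6 burnt)
Step 7: cell (3,2)='.' (+4 fires, +4 burnt)
Step 8: cell (3,2)='.' (+3 fires, +4 burnt)
Step 9: cell (3,2)='.' (+2 fires, +3 burnt)
Step 10: cell (3,2)='.' (+1 fires, +2 burnt)
Step 11: cell (3,2)='.' (+0 fires, +1 burnt)
  fire out at step 11

5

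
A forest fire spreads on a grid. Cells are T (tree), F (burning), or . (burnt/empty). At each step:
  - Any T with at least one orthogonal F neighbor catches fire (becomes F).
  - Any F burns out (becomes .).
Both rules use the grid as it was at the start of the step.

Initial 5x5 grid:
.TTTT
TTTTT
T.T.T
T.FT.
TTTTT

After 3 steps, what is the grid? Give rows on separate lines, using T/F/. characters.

Step 1: 3 trees catch fire, 1 burn out
  .TTTT
  TTTTT
  T.F.T
  T..F.
  TTFTT
Step 2: 3 trees catch fire, 3 burn out
  .TTTT
  TTFTT
  T...T
  T....
  TF.FT
Step 3: 5 trees catch fire, 3 burn out
  .TFTT
  TF.FT
  T...T
  T....
  F...F

.TFTT
TF.FT
T...T
T....
F...F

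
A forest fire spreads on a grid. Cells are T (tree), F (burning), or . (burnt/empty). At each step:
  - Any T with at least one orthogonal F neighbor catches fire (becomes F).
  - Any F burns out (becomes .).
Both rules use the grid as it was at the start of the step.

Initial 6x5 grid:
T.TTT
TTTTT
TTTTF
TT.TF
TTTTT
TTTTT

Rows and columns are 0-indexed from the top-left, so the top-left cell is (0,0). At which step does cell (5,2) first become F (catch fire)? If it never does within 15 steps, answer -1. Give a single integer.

Step 1: cell (5,2)='T' (+4 fires, +2 burnt)
Step 2: cell (5,2)='T' (+5 fires, +4 burnt)
Step 3: cell (5,2)='T' (+5 fires, +5 burnt)
Step 4: cell (5,2)='F' (+6 fires, +5 burnt)
  -> target ignites at step 4
Step 5: cell (5,2)='.' (+4 fires, +6 burnt)
Step 6: cell (5,2)='.' (+2 fires, +4 burnt)
Step 7: cell (5,2)='.' (+0 fires, +2 burnt)
  fire out at step 7

4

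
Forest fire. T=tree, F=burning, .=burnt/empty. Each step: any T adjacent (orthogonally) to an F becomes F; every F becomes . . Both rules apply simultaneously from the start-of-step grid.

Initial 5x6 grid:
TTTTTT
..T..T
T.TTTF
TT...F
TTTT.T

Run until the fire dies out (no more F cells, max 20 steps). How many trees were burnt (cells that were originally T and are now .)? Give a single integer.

Answer: 12

Derivation:
Step 1: +3 fires, +2 burnt (F count now 3)
Step 2: +2 fires, +3 burnt (F count now 2)
Step 3: +2 fires, +2 burnt (F count now 2)
Step 4: +2 fires, +2 burnt (F count now 2)
Step 5: +1 fires, +2 burnt (F count now 1)
Step 6: +1 fires, +1 burnt (F count now 1)
Step 7: +1 fires, +1 burnt (F count now 1)
Step 8: +0 fires, +1 burnt (F count now 0)
Fire out after step 8
Initially T: 19, now '.': 23
Total burnt (originally-T cells now '.'): 12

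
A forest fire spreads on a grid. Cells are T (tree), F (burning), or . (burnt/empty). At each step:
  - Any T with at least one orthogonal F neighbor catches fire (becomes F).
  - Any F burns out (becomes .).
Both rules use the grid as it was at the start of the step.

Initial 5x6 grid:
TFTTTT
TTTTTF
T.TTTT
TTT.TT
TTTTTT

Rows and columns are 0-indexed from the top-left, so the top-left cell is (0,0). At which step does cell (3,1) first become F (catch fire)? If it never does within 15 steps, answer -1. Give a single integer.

Step 1: cell (3,1)='T' (+6 fires, +2 burnt)
Step 2: cell (3,1)='T' (+7 fires, +6 burnt)
Step 3: cell (3,1)='T' (+5 fires, +7 burnt)
Step 4: cell (3,1)='T' (+3 fires, +5 burnt)
Step 5: cell (3,1)='F' (+4 fires, +3 burnt)
  -> target ignites at step 5
Step 6: cell (3,1)='.' (+1 fires, +4 burnt)
Step 7: cell (3,1)='.' (+0 fires, +1 burnt)
  fire out at step 7

5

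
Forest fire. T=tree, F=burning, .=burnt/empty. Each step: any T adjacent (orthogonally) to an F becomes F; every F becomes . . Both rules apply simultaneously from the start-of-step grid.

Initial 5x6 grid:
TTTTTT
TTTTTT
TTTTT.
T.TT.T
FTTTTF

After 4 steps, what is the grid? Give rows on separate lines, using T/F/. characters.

Step 1: 4 trees catch fire, 2 burn out
  TTTTTT
  TTTTTT
  TTTTT.
  F.TT.F
  .FTTF.
Step 2: 3 trees catch fire, 4 burn out
  TTTTTT
  TTTTTT
  FTTTT.
  ..TT..
  ..FF..
Step 3: 4 trees catch fire, 3 burn out
  TTTTTT
  FTTTTT
  .FTTT.
  ..FF..
  ......
Step 4: 4 trees catch fire, 4 burn out
  FTTTTT
  .FTTTT
  ..FFT.
  ......
  ......

FTTTTT
.FTTTT
..FFT.
......
......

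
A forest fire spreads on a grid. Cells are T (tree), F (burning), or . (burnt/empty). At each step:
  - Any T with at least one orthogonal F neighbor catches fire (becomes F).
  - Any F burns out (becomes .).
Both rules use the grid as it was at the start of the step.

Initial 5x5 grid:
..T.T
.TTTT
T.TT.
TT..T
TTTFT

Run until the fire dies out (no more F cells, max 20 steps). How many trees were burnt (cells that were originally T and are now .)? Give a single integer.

Answer: 8

Derivation:
Step 1: +2 fires, +1 burnt (F count now 2)
Step 2: +2 fires, +2 burnt (F count now 2)
Step 3: +2 fires, +2 burnt (F count now 2)
Step 4: +1 fires, +2 burnt (F count now 1)
Step 5: +1 fires, +1 burnt (F count now 1)
Step 6: +0 fires, +1 burnt (F count now 0)
Fire out after step 6
Initially T: 16, now '.': 17
Total burnt (originally-T cells now '.'): 8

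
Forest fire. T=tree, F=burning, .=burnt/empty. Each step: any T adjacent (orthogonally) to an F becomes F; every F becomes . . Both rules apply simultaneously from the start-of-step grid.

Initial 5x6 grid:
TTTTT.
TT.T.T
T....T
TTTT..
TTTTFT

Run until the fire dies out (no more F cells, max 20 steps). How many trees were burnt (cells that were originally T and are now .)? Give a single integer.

Answer: 18

Derivation:
Step 1: +2 fires, +1 burnt (F count now 2)
Step 2: +2 fires, +2 burnt (F count now 2)
Step 3: +2 fires, +2 burnt (F count now 2)
Step 4: +2 fires, +2 burnt (F count now 2)
Step 5: +1 fires, +2 burnt (F count now 1)
Step 6: +1 fires, +1 burnt (F count now 1)
Step 7: +1 fires, +1 burnt (F count now 1)
Step 8: +2 fires, +1 burnt (F count now 2)
Step 9: +1 fires, +2 burnt (F count now 1)
Step 10: +1 fires, +1 burnt (F count now 1)
Step 11: +1 fires, +1 burnt (F count now 1)
Step 12: +2 fires, +1 burnt (F count now 2)
Step 13: +0 fires, +2 burnt (F count now 0)
Fire out after step 13
Initially T: 20, now '.': 28
Total burnt (originally-T cells now '.'): 18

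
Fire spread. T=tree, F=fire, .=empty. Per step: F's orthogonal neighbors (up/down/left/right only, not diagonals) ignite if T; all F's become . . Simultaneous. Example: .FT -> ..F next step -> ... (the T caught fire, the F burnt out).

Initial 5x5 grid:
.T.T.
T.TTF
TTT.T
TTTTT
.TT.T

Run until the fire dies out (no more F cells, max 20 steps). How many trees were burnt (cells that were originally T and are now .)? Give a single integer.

Step 1: +2 fires, +1 burnt (F count now 2)
Step 2: +3 fires, +2 burnt (F count now 3)
Step 3: +3 fires, +3 burnt (F count now 3)
Step 4: +2 fires, +3 burnt (F count now 2)
Step 5: +3 fires, +2 burnt (F count now 3)
Step 6: +3 fires, +3 burnt (F count now 3)
Step 7: +0 fires, +3 burnt (F count now 0)
Fire out after step 7
Initially T: 17, now '.': 24
Total burnt (originally-T cells now '.'): 16

Answer: 16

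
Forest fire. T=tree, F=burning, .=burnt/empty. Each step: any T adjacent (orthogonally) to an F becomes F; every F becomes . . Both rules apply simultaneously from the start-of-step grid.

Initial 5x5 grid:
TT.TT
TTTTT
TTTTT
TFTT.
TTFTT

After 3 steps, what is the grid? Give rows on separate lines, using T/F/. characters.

Step 1: 5 trees catch fire, 2 burn out
  TT.TT
  TTTTT
  TFTTT
  F.FT.
  TF.FT
Step 2: 6 trees catch fire, 5 burn out
  TT.TT
  TFTTT
  F.FTT
  ...F.
  F...F
Step 3: 4 trees catch fire, 6 burn out
  TF.TT
  F.FTT
  ...FT
  .....
  .....

TF.TT
F.FTT
...FT
.....
.....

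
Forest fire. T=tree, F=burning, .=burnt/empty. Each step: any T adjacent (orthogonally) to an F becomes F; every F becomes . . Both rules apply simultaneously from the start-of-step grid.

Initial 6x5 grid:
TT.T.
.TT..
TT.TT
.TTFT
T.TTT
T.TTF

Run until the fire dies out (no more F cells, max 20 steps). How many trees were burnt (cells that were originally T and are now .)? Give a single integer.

Answer: 16

Derivation:
Step 1: +6 fires, +2 burnt (F count now 6)
Step 2: +4 fires, +6 burnt (F count now 4)
Step 3: +1 fires, +4 burnt (F count now 1)
Step 4: +2 fires, +1 burnt (F count now 2)
Step 5: +2 fires, +2 burnt (F count now 2)
Step 6: +1 fires, +2 burnt (F count now 1)
Step 7: +0 fires, +1 burnt (F count now 0)
Fire out after step 7
Initially T: 19, now '.': 27
Total burnt (originally-T cells now '.'): 16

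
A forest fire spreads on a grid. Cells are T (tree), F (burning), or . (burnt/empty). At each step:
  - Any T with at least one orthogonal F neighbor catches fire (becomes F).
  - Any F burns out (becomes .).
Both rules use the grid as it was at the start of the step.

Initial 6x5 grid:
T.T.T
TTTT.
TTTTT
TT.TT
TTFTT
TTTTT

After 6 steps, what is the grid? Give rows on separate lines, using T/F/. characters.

Step 1: 3 trees catch fire, 1 burn out
  T.T.T
  TTTT.
  TTTTT
  TT.TT
  TF.FT
  TTFTT
Step 2: 6 trees catch fire, 3 burn out
  T.T.T
  TTTT.
  TTTTT
  TF.FT
  F...F
  TF.FT
Step 3: 6 trees catch fire, 6 burn out
  T.T.T
  TTTT.
  TFTFT
  F...F
  .....
  F...F
Step 4: 5 trees catch fire, 6 burn out
  T.T.T
  TFTF.
  F.F.F
  .....
  .....
  .....
Step 5: 2 trees catch fire, 5 burn out
  T.T.T
  F.F..
  .....
  .....
  .....
  .....
Step 6: 2 trees catch fire, 2 burn out
  F.F.T
  .....
  .....
  .....
  .....
  .....

F.F.T
.....
.....
.....
.....
.....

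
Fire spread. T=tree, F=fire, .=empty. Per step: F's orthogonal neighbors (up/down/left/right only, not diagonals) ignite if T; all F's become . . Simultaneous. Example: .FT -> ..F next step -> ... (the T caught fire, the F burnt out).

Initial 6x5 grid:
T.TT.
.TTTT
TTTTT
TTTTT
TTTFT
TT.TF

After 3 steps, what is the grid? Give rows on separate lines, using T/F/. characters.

Step 1: 4 trees catch fire, 2 burn out
  T.TT.
  .TTTT
  TTTTT
  TTTFT
  TTF.F
  TT.F.
Step 2: 4 trees catch fire, 4 burn out
  T.TT.
  .TTTT
  TTTFT
  TTF.F
  TF...
  TT...
Step 3: 6 trees catch fire, 4 burn out
  T.TT.
  .TTFT
  TTF.F
  TF...
  F....
  TF...

T.TT.
.TTFT
TTF.F
TF...
F....
TF...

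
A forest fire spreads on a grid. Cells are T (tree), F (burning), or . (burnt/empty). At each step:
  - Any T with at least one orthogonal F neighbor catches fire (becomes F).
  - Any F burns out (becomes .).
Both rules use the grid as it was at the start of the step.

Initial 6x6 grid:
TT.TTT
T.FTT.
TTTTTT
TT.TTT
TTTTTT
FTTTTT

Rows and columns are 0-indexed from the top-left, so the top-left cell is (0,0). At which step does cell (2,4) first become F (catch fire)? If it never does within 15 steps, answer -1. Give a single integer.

Step 1: cell (2,4)='T' (+4 fires, +2 burnt)
Step 2: cell (2,4)='T' (+7 fires, +4 burnt)
Step 3: cell (2,4)='F' (+7 fires, +7 burnt)
  -> target ignites at step 3
Step 4: cell (2,4)='.' (+6 fires, +7 burnt)
Step 5: cell (2,4)='.' (+4 fires, +6 burnt)
Step 6: cell (2,4)='.' (+2 fires, +4 burnt)
Step 7: cell (2,4)='.' (+0 fires, +2 burnt)
  fire out at step 7

3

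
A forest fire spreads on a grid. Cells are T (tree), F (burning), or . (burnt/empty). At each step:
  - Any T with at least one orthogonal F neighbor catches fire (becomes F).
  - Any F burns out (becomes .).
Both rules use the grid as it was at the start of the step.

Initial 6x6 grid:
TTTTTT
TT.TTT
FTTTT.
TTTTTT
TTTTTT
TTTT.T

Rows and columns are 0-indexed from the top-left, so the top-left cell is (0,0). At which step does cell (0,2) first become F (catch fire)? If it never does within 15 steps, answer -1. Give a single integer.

Step 1: cell (0,2)='T' (+3 fires, +1 burnt)
Step 2: cell (0,2)='T' (+5 fires, +3 burnt)
Step 3: cell (0,2)='T' (+5 fires, +5 burnt)
Step 4: cell (0,2)='F' (+6 fires, +5 burnt)
  -> target ignites at step 4
Step 5: cell (0,2)='.' (+5 fires, +6 burnt)
Step 6: cell (0,2)='.' (+5 fires, +5 burnt)
Step 7: cell (0,2)='.' (+2 fires, +5 burnt)
Step 8: cell (0,2)='.' (+1 fires, +2 burnt)
Step 9: cell (0,2)='.' (+0 fires, +1 burnt)
  fire out at step 9

4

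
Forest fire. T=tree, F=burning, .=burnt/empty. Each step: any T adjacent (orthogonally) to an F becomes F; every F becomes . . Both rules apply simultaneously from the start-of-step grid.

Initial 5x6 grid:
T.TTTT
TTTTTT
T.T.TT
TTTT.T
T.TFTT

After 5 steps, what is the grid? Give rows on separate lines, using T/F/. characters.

Step 1: 3 trees catch fire, 1 burn out
  T.TTTT
  TTTTTT
  T.T.TT
  TTTF.T
  T.F.FT
Step 2: 2 trees catch fire, 3 burn out
  T.TTTT
  TTTTTT
  T.T.TT
  TTF..T
  T....F
Step 3: 3 trees catch fire, 2 burn out
  T.TTTT
  TTTTTT
  T.F.TT
  TF...F
  T.....
Step 4: 3 trees catch fire, 3 burn out
  T.TTTT
  TTFTTT
  T...TF
  F.....
  T.....
Step 5: 7 trees catch fire, 3 burn out
  T.FTTT
  TF.FTF
  F...F.
  ......
  F.....

T.FTTT
TF.FTF
F...F.
......
F.....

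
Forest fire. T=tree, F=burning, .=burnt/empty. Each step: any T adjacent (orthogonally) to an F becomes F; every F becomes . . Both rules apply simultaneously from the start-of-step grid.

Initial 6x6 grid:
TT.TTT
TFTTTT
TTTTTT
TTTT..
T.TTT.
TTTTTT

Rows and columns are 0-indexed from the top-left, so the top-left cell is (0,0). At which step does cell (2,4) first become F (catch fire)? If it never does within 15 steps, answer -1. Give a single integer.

Step 1: cell (2,4)='T' (+4 fires, +1 burnt)
Step 2: cell (2,4)='T' (+5 fires, +4 burnt)
Step 3: cell (2,4)='T' (+5 fires, +5 burnt)
Step 4: cell (2,4)='F' (+6 fires, +5 burnt)
  -> target ignites at step 4
Step 5: cell (2,4)='.' (+5 fires, +6 burnt)
Step 6: cell (2,4)='.' (+3 fires, +5 burnt)
Step 7: cell (2,4)='.' (+1 fires, +3 burnt)
Step 8: cell (2,4)='.' (+1 fires, +1 burnt)
Step 9: cell (2,4)='.' (+0 fires, +1 burnt)
  fire out at step 9

4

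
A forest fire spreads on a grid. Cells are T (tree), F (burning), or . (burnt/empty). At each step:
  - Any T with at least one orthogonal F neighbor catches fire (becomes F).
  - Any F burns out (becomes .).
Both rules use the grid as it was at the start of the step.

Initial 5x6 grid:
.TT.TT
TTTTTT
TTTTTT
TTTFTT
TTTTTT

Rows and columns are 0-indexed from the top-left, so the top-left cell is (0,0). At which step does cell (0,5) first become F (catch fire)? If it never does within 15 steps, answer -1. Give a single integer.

Step 1: cell (0,5)='T' (+4 fires, +1 burnt)
Step 2: cell (0,5)='T' (+7 fires, +4 burnt)
Step 3: cell (0,5)='T' (+7 fires, +7 burnt)
Step 4: cell (0,5)='T' (+6 fires, +7 burnt)
Step 5: cell (0,5)='F' (+3 fires, +6 burnt)
  -> target ignites at step 5
Step 6: cell (0,5)='.' (+0 fires, +3 burnt)
  fire out at step 6

5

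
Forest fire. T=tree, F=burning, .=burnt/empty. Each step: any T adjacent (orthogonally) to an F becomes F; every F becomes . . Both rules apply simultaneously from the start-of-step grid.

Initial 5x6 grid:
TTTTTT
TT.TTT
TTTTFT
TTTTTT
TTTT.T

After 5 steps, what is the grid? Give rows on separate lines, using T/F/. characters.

Step 1: 4 trees catch fire, 1 burn out
  TTTTTT
  TT.TFT
  TTTF.F
  TTTTFT
  TTTT.T
Step 2: 6 trees catch fire, 4 burn out
  TTTTFT
  TT.F.F
  TTF...
  TTTF.F
  TTTT.T
Step 3: 6 trees catch fire, 6 burn out
  TTTF.F
  TT....
  TF....
  TTF...
  TTTF.F
Step 4: 5 trees catch fire, 6 burn out
  TTF...
  TF....
  F.....
  TF....
  TTF...
Step 5: 4 trees catch fire, 5 burn out
  TF....
  F.....
  ......
  F.....
  TF....

TF....
F.....
......
F.....
TF....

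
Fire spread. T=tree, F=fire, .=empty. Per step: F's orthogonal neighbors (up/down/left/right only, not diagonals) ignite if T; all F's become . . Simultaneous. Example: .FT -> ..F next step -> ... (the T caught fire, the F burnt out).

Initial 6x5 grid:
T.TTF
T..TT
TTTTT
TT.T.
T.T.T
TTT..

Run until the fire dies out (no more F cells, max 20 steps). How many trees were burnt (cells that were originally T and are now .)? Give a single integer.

Answer: 19

Derivation:
Step 1: +2 fires, +1 burnt (F count now 2)
Step 2: +3 fires, +2 burnt (F count now 3)
Step 3: +1 fires, +3 burnt (F count now 1)
Step 4: +2 fires, +1 burnt (F count now 2)
Step 5: +1 fires, +2 burnt (F count now 1)
Step 6: +2 fires, +1 burnt (F count now 2)
Step 7: +2 fires, +2 burnt (F count now 2)
Step 8: +2 fires, +2 burnt (F count now 2)
Step 9: +1 fires, +2 burnt (F count now 1)
Step 10: +1 fires, +1 burnt (F count now 1)
Step 11: +1 fires, +1 burnt (F count now 1)
Step 12: +1 fires, +1 burnt (F count now 1)
Step 13: +0 fires, +1 burnt (F count now 0)
Fire out after step 13
Initially T: 20, now '.': 29
Total burnt (originally-T cells now '.'): 19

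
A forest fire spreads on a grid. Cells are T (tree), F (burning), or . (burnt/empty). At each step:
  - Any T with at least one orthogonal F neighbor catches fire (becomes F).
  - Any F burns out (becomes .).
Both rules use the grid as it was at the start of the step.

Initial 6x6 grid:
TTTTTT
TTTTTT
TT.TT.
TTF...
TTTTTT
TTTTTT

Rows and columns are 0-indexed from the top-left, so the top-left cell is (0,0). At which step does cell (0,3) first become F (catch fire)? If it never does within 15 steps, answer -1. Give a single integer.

Step 1: cell (0,3)='T' (+2 fires, +1 burnt)
Step 2: cell (0,3)='T' (+5 fires, +2 burnt)
Step 3: cell (0,3)='T' (+6 fires, +5 burnt)
Step 4: cell (0,3)='T' (+6 fires, +6 burnt)
Step 5: cell (0,3)='T' (+4 fires, +6 burnt)
Step 6: cell (0,3)='F' (+3 fires, +4 burnt)
  -> target ignites at step 6
Step 7: cell (0,3)='.' (+3 fires, +3 burnt)
Step 8: cell (0,3)='.' (+1 fires, +3 burnt)
Step 9: cell (0,3)='.' (+0 fires, +1 burnt)
  fire out at step 9

6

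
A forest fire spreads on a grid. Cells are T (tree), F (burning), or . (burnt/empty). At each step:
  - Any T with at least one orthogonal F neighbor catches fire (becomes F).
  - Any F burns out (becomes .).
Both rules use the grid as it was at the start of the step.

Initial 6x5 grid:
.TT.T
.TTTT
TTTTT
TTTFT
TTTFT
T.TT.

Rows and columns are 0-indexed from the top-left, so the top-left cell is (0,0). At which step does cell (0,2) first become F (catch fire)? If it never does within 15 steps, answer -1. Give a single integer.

Step 1: cell (0,2)='T' (+6 fires, +2 burnt)
Step 2: cell (0,2)='T' (+6 fires, +6 burnt)
Step 3: cell (0,2)='T' (+5 fires, +6 burnt)
Step 4: cell (0,2)='F' (+5 fires, +5 burnt)
  -> target ignites at step 4
Step 5: cell (0,2)='.' (+1 fires, +5 burnt)
Step 6: cell (0,2)='.' (+0 fires, +1 burnt)
  fire out at step 6

4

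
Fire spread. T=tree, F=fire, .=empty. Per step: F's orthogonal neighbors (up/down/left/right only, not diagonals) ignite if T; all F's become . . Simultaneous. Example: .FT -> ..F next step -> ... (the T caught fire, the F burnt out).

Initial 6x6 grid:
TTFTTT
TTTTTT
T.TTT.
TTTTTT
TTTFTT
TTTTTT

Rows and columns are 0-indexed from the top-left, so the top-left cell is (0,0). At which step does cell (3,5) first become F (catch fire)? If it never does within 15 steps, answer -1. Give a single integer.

Step 1: cell (3,5)='T' (+7 fires, +2 burnt)
Step 2: cell (3,5)='T' (+12 fires, +7 burnt)
Step 3: cell (3,5)='F' (+9 fires, +12 burnt)
  -> target ignites at step 3
Step 4: cell (3,5)='.' (+4 fires, +9 burnt)
Step 5: cell (3,5)='.' (+0 fires, +4 burnt)
  fire out at step 5

3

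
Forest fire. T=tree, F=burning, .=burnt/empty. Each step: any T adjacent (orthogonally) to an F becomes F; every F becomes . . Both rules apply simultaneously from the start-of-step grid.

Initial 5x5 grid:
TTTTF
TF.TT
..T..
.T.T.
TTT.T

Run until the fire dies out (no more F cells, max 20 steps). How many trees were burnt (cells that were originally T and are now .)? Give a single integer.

Step 1: +4 fires, +2 burnt (F count now 4)
Step 2: +3 fires, +4 burnt (F count now 3)
Step 3: +0 fires, +3 burnt (F count now 0)
Fire out after step 3
Initially T: 14, now '.': 18
Total burnt (originally-T cells now '.'): 7

Answer: 7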